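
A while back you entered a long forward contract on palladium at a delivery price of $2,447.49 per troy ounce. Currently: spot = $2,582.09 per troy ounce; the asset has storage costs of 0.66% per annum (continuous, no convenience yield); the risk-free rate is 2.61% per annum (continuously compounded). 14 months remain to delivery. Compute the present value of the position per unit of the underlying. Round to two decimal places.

$227.96 per troy ounce

Current fair forward for the remaining 14 months: F = S·e^((r + u)·T), (r + u) = 0.0261 + 0.0066 = 0.0327
F = 2582.09 · e^(0.0327 × 14/12) = 2582.09 × 1.03888705 = 2682.4999
Value of long forward = (F − K)·e^(−rT) = (2682.4999 − 2447.49) · e^(−0.0261·14/12)
= 235.0099 × 0.97000893 = 227.96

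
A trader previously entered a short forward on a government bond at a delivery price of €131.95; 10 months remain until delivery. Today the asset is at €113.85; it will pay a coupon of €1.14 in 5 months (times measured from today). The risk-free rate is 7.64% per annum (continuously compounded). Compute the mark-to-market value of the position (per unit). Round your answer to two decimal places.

€11.07

PV(remaining coupons) I = 1.14·e^(−0.0764·5/12) = 1.1043
Current forward F = (S − I)·e^(rT) = (113.85 − 1.1043)·e^(0.0764·10/12) = 112.7457 × 1.065737 = 120.1573
Value (long) = (F − K)·e^(−rT) = (120.1573 − 131.95) × 0.938318 = -11.0653
Short position value = −(long value) = €11.07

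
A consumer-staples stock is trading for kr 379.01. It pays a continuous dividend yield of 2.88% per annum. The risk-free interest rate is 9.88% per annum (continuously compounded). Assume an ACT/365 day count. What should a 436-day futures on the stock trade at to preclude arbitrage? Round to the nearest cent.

F = S·e^((r − q)T) = 379.01 · e^((0.0988 − 0.0288) × 436/365)
= 379.01 · e^0.083616 = 379.01 × 1.087211
F = kr 412.06

kr 412.06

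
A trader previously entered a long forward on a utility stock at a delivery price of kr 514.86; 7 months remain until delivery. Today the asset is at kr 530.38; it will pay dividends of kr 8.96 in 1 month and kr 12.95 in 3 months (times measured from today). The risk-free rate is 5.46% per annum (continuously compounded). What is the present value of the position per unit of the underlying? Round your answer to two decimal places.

kr 9.97

PV(remaining dividends) I = 8.96·e^(−0.0546·1/12) + 12.95·e^(−0.0546·3/12) = 21.6938
Current forward F = (S − I)·e^(rT) = (530.38 − 21.6938)·e^(0.0546·7/12) = 508.6862 × 1.032363 = 525.1488
Value (long) = (F − K)·e^(−rT) = (525.1488 − 514.86) × 0.968652 = 9.9663
Value = kr 9.97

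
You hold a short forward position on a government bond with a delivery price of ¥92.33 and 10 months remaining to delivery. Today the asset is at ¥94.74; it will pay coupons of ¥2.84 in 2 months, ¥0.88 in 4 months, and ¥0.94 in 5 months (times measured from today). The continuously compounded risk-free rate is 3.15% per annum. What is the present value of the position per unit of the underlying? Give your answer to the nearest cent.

-¥0.18

PV(remaining coupons) I = 2.84·e^(−0.0315·2/12) + 0.88·e^(−0.0315·4/12) + 0.94·e^(−0.0315·5/12) = 4.6237
Current forward F = (S − I)·e^(rT) = (94.74 − 4.6237)·e^(0.0315·10/12) = 90.1163 × 1.026598 = 92.5132
Value (long) = (F − K)·e^(−rT) = (92.5132 − 92.33) × 0.974092 = 0.1785
Short position value = −(long value) = -¥0.18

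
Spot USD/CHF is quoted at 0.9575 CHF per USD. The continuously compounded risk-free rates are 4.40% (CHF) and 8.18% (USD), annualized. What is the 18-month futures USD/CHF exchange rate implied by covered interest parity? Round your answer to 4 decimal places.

F = S·e^((r_CHF − r_USD)T) = 0.9575 · e^((0.0440 − 0.0818) × 18/12)
= 0.9575 · e^-0.056700 = 0.9575 × 0.944877
F = 0.9047 CHF per USD

0.9047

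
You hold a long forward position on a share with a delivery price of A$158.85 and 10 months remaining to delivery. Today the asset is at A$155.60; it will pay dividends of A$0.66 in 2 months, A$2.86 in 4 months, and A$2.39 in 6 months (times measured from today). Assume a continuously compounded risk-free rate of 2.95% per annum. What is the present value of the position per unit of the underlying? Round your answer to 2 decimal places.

-A$5.24

PV(remaining dividends) I = 0.66·e^(−0.0295·2/12) + 2.86·e^(−0.0295·4/12) + 2.39·e^(−0.0295·6/12) = 5.8438
Current forward F = (S − I)·e^(rT) = (155.60 − 5.8438)·e^(0.0295·10/12) = 149.7562 × 1.024888 = 153.4833
Value (long) = (F − K)·e^(−rT) = (153.4833 − 158.85) × 0.975716 = -5.2364
Value = -A$5.24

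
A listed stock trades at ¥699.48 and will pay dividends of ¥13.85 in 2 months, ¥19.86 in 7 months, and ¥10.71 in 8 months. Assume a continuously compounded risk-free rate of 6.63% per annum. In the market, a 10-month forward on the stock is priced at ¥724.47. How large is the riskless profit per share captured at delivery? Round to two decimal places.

PV(dividends) I = 13.85·e^(−0.0663·2/12) + 19.86·e^(−0.0663·7/12) + 10.71·e^(−0.0663·8/12) = 43.0513
Fair forward F* = (S − I)·e^(rT) = (699.48 − 43.0513)·e^0.055250 = 656.4287 × 1.056805 = 693.7171
Market ¥724.47 > fair 693.7171: forward overpriced → cash-and-carry (borrow at r, buy the stock and collect the dividends, short the forward).
Profit at T = |F_mkt − F*| = |724.47 − 693.7171| = ¥30.75 per share

¥30.75 per share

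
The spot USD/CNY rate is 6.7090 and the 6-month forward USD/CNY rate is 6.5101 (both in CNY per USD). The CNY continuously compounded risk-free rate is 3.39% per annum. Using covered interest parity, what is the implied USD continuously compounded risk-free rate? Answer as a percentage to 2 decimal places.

F = S·e^((r_CNY − r_USD)T) ⇒ r_USD = r_CNY − ln(F/S)/T
ln(6.5101/6.7090) = -0.030095; /(6/12) = -0.060190
r_USD = 0.0339 + 0.060190 = 0.094090
r_USD = 9.41%

9.41%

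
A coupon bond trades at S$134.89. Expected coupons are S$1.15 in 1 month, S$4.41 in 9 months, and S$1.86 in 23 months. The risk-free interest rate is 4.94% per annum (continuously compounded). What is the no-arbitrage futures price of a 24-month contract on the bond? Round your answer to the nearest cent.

S$141.07

PV(coupons) I = 1.15·e^(−0.0494·1/12) + 4.41·e^(−0.0494·9/12) + 1.86·e^(−0.0494·23/12)
I = 1.1453 + 4.2496 + 1.6920 = 7.0869
F = (S − I)·e^(rT) = (134.89 − 7.0869) · e^(0.0494·24/12)
= 127.8031 · e^0.098800 = 127.8031 × 1.103846 = S$141.07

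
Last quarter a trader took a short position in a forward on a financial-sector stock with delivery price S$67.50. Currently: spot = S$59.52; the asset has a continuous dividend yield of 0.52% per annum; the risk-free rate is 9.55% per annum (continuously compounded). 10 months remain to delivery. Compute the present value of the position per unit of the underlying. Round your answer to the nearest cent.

Current fair forward for the remaining 10 months: F = S·e^((r − q)·T), (r − q) = 0.0955 − 0.0052 = 0.0903
F = 59.52 · e^(0.0903 × 10/12) = 59.52 × 1.078154 = 64.1717
Value of long forward = (F − K)·e^(−rT) = (64.1717 − 67.50) · e^(−0.0955·10/12)
= -3.3283 × 0.923501 = -3.07
Short position value = −(long value) = S$3.07

S$3.07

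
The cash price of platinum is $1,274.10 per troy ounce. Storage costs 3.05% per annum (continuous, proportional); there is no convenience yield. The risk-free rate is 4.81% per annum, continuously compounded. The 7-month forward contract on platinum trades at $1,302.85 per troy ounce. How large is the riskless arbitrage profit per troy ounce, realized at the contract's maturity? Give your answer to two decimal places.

$31.03 per troy ounce

Fair forward: F* = S·e^(carry·T), with carry = (r + u) = 0.0481 + 0.0305 = 0.0786
F* = 1274.10 · e^(0.0786 × 7/12) = 1274.10 · e^0.04585000 = 1274.10 × 1.04691736 = $1333.8774
Market $1302.85 < fair $1333.8774: forward underpriced → reverse cash-and-carry (short spot, go long the forward).
At maturity, profit = |F_mkt − F*| = |1302.85 − 1333.8774| = $31.03 per troy ounce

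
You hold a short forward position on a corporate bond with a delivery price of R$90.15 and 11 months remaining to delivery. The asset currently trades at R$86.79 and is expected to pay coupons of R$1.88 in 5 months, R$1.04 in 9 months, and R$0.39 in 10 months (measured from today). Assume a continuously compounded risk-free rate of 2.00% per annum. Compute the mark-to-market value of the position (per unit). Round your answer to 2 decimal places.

PV(remaining coupons) I = 1.88·e^(−0.0200·5/12) + 1.04·e^(−0.0200·9/12) + 0.39·e^(−0.0200·10/12) = 3.2725
Current forward F = (S − I)·e^(rT) = (86.79 − 3.2725)·e^(0.0200·11/12) = 83.5175 × 1.018502 = 85.0627
Value (long) = (F − K)·e^(−rT) = (85.0627 − 90.15) × 0.981834 = -4.9949
Short position value = −(long value) = R$4.99

R$4.99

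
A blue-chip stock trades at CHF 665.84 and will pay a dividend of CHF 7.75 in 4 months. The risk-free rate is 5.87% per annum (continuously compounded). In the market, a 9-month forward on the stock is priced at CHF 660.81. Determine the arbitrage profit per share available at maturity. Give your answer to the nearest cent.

CHF 27.06 per share

PV(dividends) I = 7.75·e^(−0.0587·4/12) = 7.5998
Fair forward F* = (S − I)·e^(rT) = (665.84 − 7.5998)·e^0.044025 = 658.2402 × 1.045008 = 687.8663
Market CHF 660.81 < fair 687.8663: forward underpriced → reverse cash-and-carry (short the stock, invest proceeds at r, pay the dividends, go long the forward).
Profit at T = |F_mkt − F*| = |660.81 − 687.8663| = CHF 27.06 per share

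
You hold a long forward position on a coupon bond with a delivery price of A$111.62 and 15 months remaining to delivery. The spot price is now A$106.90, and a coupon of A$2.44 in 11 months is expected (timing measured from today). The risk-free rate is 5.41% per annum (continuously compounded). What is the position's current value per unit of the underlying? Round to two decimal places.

A$0.26

PV(remaining coupons) I = 2.44·e^(−0.0541·11/12) = 2.3219
Current forward F = (S − I)·e^(rT) = (106.90 − 2.3219)·e^(0.0541·15/12) = 104.5781 × 1.069964 = 111.8948
Value (long) = (F − K)·e^(−rT) = (111.8948 − 111.62) × 0.934611 = 0.2568
Value = A$0.26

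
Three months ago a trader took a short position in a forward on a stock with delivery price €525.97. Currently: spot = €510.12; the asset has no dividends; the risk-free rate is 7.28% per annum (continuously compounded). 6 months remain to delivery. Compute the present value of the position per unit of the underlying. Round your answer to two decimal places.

Current fair forward for the remaining 6 months: F = S·e^(r·T), r = 0.0728
F = 510.12 · e^(0.0728 × 6/12) = 510.12 × 1.037071 = 529.0307
Value of long forward = (F − K)·e^(−rT) = (529.0307 − 525.97) · e^(−0.0728·6/12)
= 3.0607 × 0.964255 = 2.95
Short position value = −(long value) = -€2.95

-€2.95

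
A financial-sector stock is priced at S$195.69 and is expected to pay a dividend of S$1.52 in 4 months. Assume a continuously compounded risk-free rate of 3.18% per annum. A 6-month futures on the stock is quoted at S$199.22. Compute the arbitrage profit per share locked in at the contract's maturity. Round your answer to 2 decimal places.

S$1.92 per share

PV(dividends) I = 1.52·e^(−0.0318·4/12) = 1.5040
Fair futures F* = (S − I)·e^(rT) = (195.69 − 1.5040)·e^0.015900 = 194.1860 × 1.016027 = 197.2982
Market S$199.22 > fair 197.2982: forward overpriced → cash-and-carry (borrow at r, buy the stock and collect the dividends, short the forward).
Profit at T = |F_mkt − F*| = |199.22 − 197.2982| = S$1.92 per share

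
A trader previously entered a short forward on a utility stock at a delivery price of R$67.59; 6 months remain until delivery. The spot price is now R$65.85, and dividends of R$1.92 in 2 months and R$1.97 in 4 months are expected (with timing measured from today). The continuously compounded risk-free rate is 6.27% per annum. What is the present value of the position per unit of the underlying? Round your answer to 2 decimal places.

R$3.48

PV(remaining dividends) I = 1.92·e^(−0.0627·2/12) + 1.97·e^(−0.0627·4/12) = 3.8293
Current forward F = (S − I)·e^(rT) = (65.85 − 3.8293)·e^(0.0627·6/12) = 62.0207 × 1.031847 = 63.9959
Value (long) = (F − K)·e^(−rT) = (63.9959 − 67.59) × 0.969136 = -3.4832
Short position value = −(long value) = R$3.48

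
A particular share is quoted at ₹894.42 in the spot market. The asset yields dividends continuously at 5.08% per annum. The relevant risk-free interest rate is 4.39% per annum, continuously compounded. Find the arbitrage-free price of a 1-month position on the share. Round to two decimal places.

F = S·e^((r − q)T) = 894.42 · e^((0.0439 − 0.0508) × 1/12)
= 894.42 · e^-0.000575 = 894.42 × 0.999425
F = ₹893.91

₹893.91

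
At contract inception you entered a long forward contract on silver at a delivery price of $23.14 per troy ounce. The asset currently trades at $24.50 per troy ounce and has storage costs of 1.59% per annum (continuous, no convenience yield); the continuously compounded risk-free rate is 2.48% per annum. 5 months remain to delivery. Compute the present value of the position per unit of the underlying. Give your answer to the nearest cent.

Current fair forward for the remaining 5 months: F = S·e^((r + u)·T), (r + u) = 0.0248 + 0.0159 = 0.0407
F = 24.50 · e^(0.0407 × 5/12) = 24.50 × 1.017103 = 24.9190
Value of long forward = (F − K)·e^(−rT) = (24.9190 − 23.14) · e^(−0.0248·5/12)
= 1.7790 × 0.989720 = 1.76

$1.76 per troy ounce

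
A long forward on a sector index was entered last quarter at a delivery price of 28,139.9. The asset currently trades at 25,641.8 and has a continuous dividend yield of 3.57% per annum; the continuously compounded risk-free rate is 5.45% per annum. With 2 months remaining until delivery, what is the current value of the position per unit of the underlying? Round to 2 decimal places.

Current fair forward for the remaining 2 months: F = S·e^((r − q)·T), (r − q) = 0.0545 − 0.0357 = 0.0188
F = 25641.8 · e^(0.0188 × 2/12) = 25641.8 × 1.00313825 = 25722.2704
Value of long forward = (F − K)·e^(−rT) = (25722.2704 − 28139.9) · e^(−0.0545·2/12)
= -2417.6296 × 0.99095780 = -2395.77

-2395.77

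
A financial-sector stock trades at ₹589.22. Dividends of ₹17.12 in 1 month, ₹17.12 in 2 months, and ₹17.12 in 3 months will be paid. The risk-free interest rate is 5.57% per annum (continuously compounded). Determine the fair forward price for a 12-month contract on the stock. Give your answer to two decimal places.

PV(dividends) I = 17.12·e^(−0.0557·1/12) + 17.12·e^(−0.0557·2/12) + 17.12·e^(−0.0557·3/12)
I = 17.0407 + 16.9618 + 16.8833 = 50.8858
F = (S − I)·e^(rT) = (589.22 − 50.8858) · e^(0.0557·12/12)
= 538.3342 · e^0.055700 = 538.3342 × 1.057280 = ₹569.17

₹569.17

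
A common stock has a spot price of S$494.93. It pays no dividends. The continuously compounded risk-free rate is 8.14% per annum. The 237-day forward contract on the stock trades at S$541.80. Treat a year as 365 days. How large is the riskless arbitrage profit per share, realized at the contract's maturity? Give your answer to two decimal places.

S$20.01 per share

Fair forward: F* = S·e^(carry·T), with carry = r = 0.0814
F* = 494.93 · e^(0.0814 × 237/365) = 494.93 · e^0.052854 = 494.93 × 1.054276 = S$521.7928
Market S$541.80 > fair S$521.7928: forward overpriced → cash-and-carry (buy spot, short the forward).
At maturity, profit = |F_mkt − F*| = |541.80 − 521.7928| = S$20.01 per share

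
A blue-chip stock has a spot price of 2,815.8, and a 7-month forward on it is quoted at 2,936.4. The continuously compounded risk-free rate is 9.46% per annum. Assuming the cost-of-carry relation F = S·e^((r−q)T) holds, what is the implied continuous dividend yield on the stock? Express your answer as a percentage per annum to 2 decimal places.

From F = S·e^((r−q)T): (r − q) = ln(F/S)/T
ln(2936.4/2815.8) = ln(1.042830) = 0.041938
(r − q) = 0.041938 / (7/12) = 0.071894
q = r − ln(F/S)/T = 0.0946 − 0.071894 = 0.022706
q = 2.27%

2.27%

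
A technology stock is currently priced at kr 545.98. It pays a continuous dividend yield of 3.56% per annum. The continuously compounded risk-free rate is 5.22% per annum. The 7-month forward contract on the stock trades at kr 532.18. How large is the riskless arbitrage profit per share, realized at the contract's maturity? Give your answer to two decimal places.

kr 19.11 per share

Fair forward: F* = S·e^(carry·T), with carry = (r − q) = 0.0522 − 0.0356 = 0.0166
F* = 545.98 · e^(0.0166 × 7/12) = 545.98 · e^0.009683 = 545.98 × 1.009730 = kr 551.2924
Market kr 532.18 < fair kr 551.2924: forward underpriced → reverse cash-and-carry (short spot, go long the forward).
At maturity, profit = |F_mkt − F*| = |532.18 − 551.2924| = kr 19.11 per share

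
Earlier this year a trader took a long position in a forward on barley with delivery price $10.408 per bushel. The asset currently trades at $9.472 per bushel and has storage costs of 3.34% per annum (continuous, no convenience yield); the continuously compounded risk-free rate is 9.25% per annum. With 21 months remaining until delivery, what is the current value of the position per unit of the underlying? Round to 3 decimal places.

$1.190 per bushel

Current fair forward for the remaining 21 months: F = S·e^((r + u)·T), (r + u) = 0.0925 + 0.0334 = 0.1259
F = 9.472 · e^(0.1259 × 21/12) = 9.472 × 1.246482 = 11.8067
Value of long forward = (F − K)·e^(−rT) = (11.8067 − 10.408) · e^(−0.0925·21/12)
= 1.3987 × 0.850548 = 1.190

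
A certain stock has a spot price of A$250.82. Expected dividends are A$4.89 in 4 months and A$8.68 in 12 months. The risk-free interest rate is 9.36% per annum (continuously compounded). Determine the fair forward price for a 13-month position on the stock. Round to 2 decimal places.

A$263.59

PV(dividends) I = 4.89·e^(−0.0936·4/12) + 8.68·e^(−0.0936·12/12)
I = 4.7398 + 7.9044 = 12.6442
F = (S − I)·e^(rT) = (250.82 − 12.6442) · e^(0.0936·13/12)
= 238.1758 · e^0.101400 = 238.1758 × 1.106719 = A$263.59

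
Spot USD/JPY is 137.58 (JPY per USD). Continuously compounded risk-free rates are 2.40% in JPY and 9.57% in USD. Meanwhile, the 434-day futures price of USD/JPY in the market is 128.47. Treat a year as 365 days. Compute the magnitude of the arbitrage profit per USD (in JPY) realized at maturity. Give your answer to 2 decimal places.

2.13 per USD (in JPY)

Fair futures: F* = S·e^(carry·T), with carry = (r_JPY − r_USD) = 0.0240 − 0.0957 = -0.0717
F* = 137.58 · e^(-0.0717 × 434/365) = 137.58 · e^-0.085254 = 137.58 × 0.918279 = 126.3368
Market 128.47 > fair 126.3368: forward overpriced → cash-and-carry (buy spot, short the forward).
At maturity, profit = |F_mkt − F*| = |128.47 − 126.3368| = 2.13 per USD (in JPY)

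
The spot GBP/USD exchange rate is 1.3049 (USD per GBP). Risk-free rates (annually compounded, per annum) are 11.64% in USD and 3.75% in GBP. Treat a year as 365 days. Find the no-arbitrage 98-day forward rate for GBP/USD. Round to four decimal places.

1.3308

By covered interest parity, F = S · (1+r_USD)^T / (1+r_GBP)^T
= 1.3049 × 1.030005 / 1.009933 = 1.3049 × 1.019875
F = 1.3308 USD per GBP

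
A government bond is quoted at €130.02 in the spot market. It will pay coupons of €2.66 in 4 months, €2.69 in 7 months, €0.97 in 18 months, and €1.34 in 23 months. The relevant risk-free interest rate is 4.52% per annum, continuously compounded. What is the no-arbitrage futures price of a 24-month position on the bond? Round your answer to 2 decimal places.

PV(coupons) I = 2.66·e^(−0.0452·4/12) + 2.69·e^(−0.0452·7/12) + 0.97·e^(−0.0452·18/12) + 1.34·e^(−0.0452·23/12)
I = 2.6202 + 2.6200 + 0.9064 + 1.2288 = 7.3754
F = (S − I)·e^(rT) = (130.02 − 7.3754) · e^(0.0452·24/12)
= 122.6446 · e^0.090400 = 122.6446 × 1.094612 = €134.25

€134.25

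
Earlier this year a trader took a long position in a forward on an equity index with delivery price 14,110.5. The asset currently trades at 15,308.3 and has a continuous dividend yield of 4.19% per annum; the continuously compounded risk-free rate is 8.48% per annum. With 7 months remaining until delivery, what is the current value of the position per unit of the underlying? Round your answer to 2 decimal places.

1509.19

Current fair forward for the remaining 7 months: F = S·e^((r − q)·T), (r − q) = 0.0848 − 0.0419 = 0.0429
F = 15308.3 · e^(0.0429 × 7/12) = 15308.3 × 1.02534075 = 15696.2238
Value of long forward = (F − K)·e^(−rT) = (15696.2238 − 14110.5) · e^(−0.0848·7/12)
= 1585.7238 × 0.95173688 = 1509.19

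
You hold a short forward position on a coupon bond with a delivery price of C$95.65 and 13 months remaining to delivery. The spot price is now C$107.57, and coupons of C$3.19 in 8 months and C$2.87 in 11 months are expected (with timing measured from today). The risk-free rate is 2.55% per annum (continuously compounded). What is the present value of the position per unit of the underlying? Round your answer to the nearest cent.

-C$8.59

PV(remaining coupons) I = 3.19·e^(−0.0255·8/12) + 2.87·e^(−0.0255·11/12) = 5.9399
Current forward F = (S − I)·e^(rT) = (107.57 − 5.9399)·e^(0.0255·13/12) = 101.6301 × 1.028010 = 104.4768
Value (long) = (F − K)·e^(−rT) = (104.4768 − 95.65) × 0.972753 = 8.5863
Short position value = −(long value) = -C$8.59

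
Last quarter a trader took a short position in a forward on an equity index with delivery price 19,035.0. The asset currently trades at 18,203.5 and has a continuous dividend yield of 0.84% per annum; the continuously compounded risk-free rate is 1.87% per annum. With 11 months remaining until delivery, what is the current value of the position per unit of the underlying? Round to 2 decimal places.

647.62

Current fair forward for the remaining 11 months: F = S·e^((r − q)·T), (r − q) = 0.0187 − 0.0084 = 0.0103
F = 18203.5 · e^(0.0103 × 11/12) = 18203.5 × 1.00948638 = 18376.1853
Value of long forward = (F − K)·e^(−rT) = (18376.1853 − 19035.0) · e^(−0.0187·11/12)
= -658.8147 × 0.98300442 = -647.62
Short position value = −(long value) = 647.62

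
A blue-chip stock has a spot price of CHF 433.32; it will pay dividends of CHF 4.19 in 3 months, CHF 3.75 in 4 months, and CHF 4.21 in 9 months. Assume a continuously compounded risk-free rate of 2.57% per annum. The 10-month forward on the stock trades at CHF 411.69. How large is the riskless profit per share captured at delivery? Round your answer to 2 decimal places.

PV(dividends) I = 4.19·e^(−0.0257·3/12) + 3.75·e^(−0.0257·4/12) + 4.21·e^(−0.0257·9/12) = 12.0108
Fair forward F* = (S − I)·e^(rT) = (433.32 − 12.0108)·e^0.021417 = 421.3092 × 1.021648 = 430.4297
Market CHF 411.69 < fair 430.4297: forward underpriced → reverse cash-and-carry (short the stock, invest proceeds at r, pay the dividends, go long the forward).
Profit at T = |F_mkt − F*| = |411.69 − 430.4297| = CHF 18.74 per share

CHF 18.74 per share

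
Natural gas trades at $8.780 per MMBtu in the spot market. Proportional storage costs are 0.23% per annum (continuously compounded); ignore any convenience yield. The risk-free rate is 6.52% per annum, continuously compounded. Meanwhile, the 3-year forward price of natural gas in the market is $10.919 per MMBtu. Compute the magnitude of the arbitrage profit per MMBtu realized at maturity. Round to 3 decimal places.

Fair forward: F* = S·e^(carry·T), with carry = (r + u) = 0.0652 + 0.0023 = 0.0675
F* = 8.780 · e^(0.0675 × 3) = 8.780 · e^0.202500 = 8.780 × 1.224460 = $10.7508
Market $10.919 > fair $10.7508: forward overpriced → cash-and-carry (buy spot, short the forward).
At maturity, profit = |F_mkt − F*| = |10.919 − 10.7508| = $0.168 per MMBtu

$0.168 per MMBtu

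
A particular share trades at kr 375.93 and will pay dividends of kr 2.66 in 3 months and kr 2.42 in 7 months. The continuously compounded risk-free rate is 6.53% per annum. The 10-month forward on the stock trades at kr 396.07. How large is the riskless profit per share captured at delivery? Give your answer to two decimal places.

kr 4.34 per share

PV(dividends) I = 2.66·e^(−0.0653·3/12) + 2.42·e^(−0.0653·7/12) = 4.9465
Fair forward F* = (S − I)·e^(rT) = (375.93 − 4.9465)·e^0.054417 = 370.9835 × 1.055925 = 391.7308
Market kr 396.07 > fair 391.7308: forward overpriced → cash-and-carry (borrow at r, buy the stock and collect the dividends, short the forward).
Profit at T = |F_mkt − F*| = |396.07 − 391.7308| = kr 4.34 per share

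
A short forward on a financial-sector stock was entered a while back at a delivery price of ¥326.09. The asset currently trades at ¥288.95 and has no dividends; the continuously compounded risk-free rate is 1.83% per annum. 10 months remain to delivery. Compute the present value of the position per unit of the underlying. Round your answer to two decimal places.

¥32.20

Current fair forward for the remaining 10 months: F = S·e^(r·T), r = 0.0183
F = 288.95 · e^(0.0183 × 10/12) = 288.95 × 1.015367 = 293.3903
Value of long forward = (F − K)·e^(−rT) = (293.3903 − 326.09) · e^(−0.0183·10/12)
= -32.6997 × 0.984866 = -32.20
Short position value = −(long value) = ¥32.20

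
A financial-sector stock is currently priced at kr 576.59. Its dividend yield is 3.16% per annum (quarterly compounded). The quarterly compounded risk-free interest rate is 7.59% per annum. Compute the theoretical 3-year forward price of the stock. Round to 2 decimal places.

F = S · (1+r/4)^(4T) / (1+q/4)^(4T)
= 576.59 × 1.253033 / 1.099029 = 576.59 × 1.140127
F = kr 657.39

kr 657.39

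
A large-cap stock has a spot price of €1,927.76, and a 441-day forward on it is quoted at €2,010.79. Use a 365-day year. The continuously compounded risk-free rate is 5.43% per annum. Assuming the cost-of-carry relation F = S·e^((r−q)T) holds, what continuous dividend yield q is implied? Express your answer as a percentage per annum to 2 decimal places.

1.94%

From F = S·e^((r−q)T): (r − q) = ln(F/S)/T
ln(2010.79/1927.76) = ln(1.043071) = 0.042169
(r − q) = 0.042169 / (441/365) = 0.034902
q = r − ln(F/S)/T = 0.0543 − 0.034902 = 0.019398
q = 1.94%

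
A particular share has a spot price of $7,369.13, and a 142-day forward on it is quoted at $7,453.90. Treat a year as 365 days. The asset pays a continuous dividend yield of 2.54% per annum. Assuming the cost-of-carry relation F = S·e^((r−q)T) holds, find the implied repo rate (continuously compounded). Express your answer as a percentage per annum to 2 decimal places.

5.48%

From F = S·e^((r−q)T): (r − q) = ln(F/S)/T
ln(7453.90/7369.13) = ln(1.011503) = 0.011437
(r − q) = 0.011437 / (142/365) = 0.029398
r = ln(F/S)/T + q = 0.029398 + 0.0254 = 0.054798
r = 5.48%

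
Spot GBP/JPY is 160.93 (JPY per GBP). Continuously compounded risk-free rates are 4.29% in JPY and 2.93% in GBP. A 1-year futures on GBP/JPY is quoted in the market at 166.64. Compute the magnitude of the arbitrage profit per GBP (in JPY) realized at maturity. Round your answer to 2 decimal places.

3.51 per GBP (in JPY)

Fair futures: F* = S·e^(carry·T), with carry = (r_JPY − r_GBP) = 0.0429 − 0.0293 = 0.0136
F* = 160.93 · e^(0.0136 × 1) = 160.93 · e^0.013600 = 160.93 × 1.013693 = 163.1336
Market 166.64 > fair 163.1336: forward overpriced → cash-and-carry (buy spot, short the forward).
At maturity, profit = |F_mkt − F*| = |166.64 − 163.1336| = 3.51 per GBP (in JPY)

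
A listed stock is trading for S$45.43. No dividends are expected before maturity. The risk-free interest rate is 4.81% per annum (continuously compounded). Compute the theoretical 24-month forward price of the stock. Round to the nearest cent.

S$50.02

F = S·e^(rT) = 45.43 · e^(0.0481 × 24/12)
= 45.43 · e^0.096200 = 45.43 × 1.100979
F = S$50.02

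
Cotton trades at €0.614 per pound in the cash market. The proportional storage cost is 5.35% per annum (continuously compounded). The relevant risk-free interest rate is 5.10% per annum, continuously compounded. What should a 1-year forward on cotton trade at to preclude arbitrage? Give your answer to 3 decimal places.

€0.682 per pound

Net carry = r + u − y = 0.0510 + 0.0535 − 0.0000 = 0.1045
F = S·e^((r+u−y)T) = 0.614 · e^(0.1045 × 1) = 0.614 · e^0.104500
= 0.614 × 1.110155 = €0.682 per pound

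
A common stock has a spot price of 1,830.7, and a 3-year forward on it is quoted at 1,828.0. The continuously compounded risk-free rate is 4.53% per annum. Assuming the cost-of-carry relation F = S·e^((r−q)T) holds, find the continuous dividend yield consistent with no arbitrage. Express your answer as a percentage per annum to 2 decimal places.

From F = S·e^((r−q)T): (r − q) = ln(F/S)/T
ln(1828.0/1830.7) = ln(0.998525) = -0.001476
(r − q) = -0.001476 / (3) = -0.000492
q = r − ln(F/S)/T = 0.0453 + 0.000492 = 0.045792
q = 4.58%

4.58%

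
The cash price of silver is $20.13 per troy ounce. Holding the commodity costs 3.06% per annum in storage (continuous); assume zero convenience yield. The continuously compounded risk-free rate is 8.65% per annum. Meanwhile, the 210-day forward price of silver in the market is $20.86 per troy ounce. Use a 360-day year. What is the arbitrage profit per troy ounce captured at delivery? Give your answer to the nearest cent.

$0.69 per troy ounce

Fair forward: F* = S·e^(carry·T), with carry = (r + u) = 0.0865 + 0.0306 = 0.1171
F* = 20.13 · e^(0.1171 × 210/360) = 20.13 · e^0.068308 = 20.13 × 1.070695 = $21.5531
Market $20.86 < fair $21.5531: forward underpriced → reverse cash-and-carry (short spot, go long the forward).
At maturity, profit = |F_mkt − F*| = |20.86 − 21.5531| = $0.69 per troy ounce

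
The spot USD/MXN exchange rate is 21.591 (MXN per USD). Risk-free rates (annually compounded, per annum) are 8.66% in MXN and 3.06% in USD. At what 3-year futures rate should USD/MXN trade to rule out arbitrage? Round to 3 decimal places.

By covered interest parity, F = S · (1+r_MXN)^T / (1+r_USD)^T
= 21.591 × 1.282948 / 1.094638 = 21.591 × 1.172029
F = 25.305 MXN per USD

25.305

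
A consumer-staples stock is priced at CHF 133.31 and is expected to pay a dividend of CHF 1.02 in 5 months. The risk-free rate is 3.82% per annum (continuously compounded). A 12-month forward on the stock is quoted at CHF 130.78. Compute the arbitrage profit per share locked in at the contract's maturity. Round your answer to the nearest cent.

PV(dividends) I = 1.02·e^(−0.0382·5/12) = 1.0039
Fair forward F* = (S − I)·e^(rT) = (133.31 − 1.0039)·e^0.038200 = 132.3061 × 1.038939 = 137.4580
Market CHF 130.78 < fair 137.4580: forward underpriced → reverse cash-and-carry (short the stock, invest proceeds at r, pay the dividends, go long the forward).
Profit at T = |F_mkt − F*| = |130.78 − 137.4580| = CHF 6.68 per share

CHF 6.68 per share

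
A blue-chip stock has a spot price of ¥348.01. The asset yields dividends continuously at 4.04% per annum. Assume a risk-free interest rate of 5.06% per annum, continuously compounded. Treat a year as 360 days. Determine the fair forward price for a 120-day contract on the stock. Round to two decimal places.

¥349.20

F = S·e^((r − q)T) = 348.01 · e^((0.0506 − 0.0404) × 120/360)
= 348.01 · e^0.003400 = 348.01 × 1.003406
F = ¥349.20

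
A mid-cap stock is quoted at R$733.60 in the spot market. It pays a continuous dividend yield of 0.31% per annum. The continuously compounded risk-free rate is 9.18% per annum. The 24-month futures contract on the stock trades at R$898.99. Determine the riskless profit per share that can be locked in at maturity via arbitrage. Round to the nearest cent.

R$22.99 per share

Fair futures: F* = S·e^(carry·T), with carry = (r − q) = 0.0918 − 0.0031 = 0.0887
F* = 733.60 · e^(0.0887 × 24/12) = 733.60 · e^0.177400 = 733.60 × 1.194109 = R$875.9984
Market R$898.99 > fair R$875.9984: forward overpriced → cash-and-carry (buy spot, short the forward).
At maturity, profit = |F_mkt − F*| = |898.99 − 875.9984| = R$22.99 per share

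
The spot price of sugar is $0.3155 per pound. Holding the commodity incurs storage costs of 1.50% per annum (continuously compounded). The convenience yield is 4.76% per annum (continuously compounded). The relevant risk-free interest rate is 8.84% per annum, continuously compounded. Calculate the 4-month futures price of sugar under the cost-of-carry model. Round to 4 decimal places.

Net carry = r + u − y = 0.0884 + 0.0150 − 0.0476 = 0.0558
F = S·e^((r+u−y)T) = 0.3155 · e^(0.0558 × 4/12) = 0.3155 · e^0.018600
= 0.3155 × 1.018774 = $0.3214 per pound

$0.3214 per pound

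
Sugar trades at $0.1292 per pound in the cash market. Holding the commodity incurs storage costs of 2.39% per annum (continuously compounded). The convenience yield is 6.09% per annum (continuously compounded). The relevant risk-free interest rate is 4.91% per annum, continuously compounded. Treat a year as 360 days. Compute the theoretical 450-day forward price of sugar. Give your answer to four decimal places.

$0.1312 per pound

Net carry = r + u − y = 0.0491 + 0.0239 − 0.0609 = 0.0121
F = S·e^((r+u−y)T) = 0.1292 · e^(0.0121 × 450/360) = 0.1292 · e^0.015125
= 0.1292 × 1.015240 = $0.1312 per pound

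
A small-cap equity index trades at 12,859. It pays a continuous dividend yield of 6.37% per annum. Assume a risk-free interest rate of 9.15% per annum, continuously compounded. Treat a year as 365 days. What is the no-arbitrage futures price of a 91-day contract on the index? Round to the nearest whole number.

12,948

F = S·e^((r − q)T) = 12859 · e^((0.0915 − 0.0637) × 91/365)
= 12859 · e^0.006931 = 12859 × 1.006955
F = 12,948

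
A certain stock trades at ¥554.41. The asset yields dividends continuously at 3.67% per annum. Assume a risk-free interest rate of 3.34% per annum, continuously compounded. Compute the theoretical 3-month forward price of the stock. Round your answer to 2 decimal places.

¥553.95

F = S·e^((r − q)T) = 554.41 · e^((0.0334 − 0.0367) × 3/12)
= 554.41 · e^-0.000825 = 554.41 × 0.999175
F = ¥553.95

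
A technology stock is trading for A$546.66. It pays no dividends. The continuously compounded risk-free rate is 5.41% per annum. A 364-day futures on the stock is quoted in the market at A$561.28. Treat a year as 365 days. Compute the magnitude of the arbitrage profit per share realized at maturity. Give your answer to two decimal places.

Fair futures: F* = S·e^(carry·T), with carry = r = 0.0541
F* = 546.66 · e^(0.0541 × 364/365) = 546.66 · e^0.053952 = 546.66 × 1.055434 = A$576.9636
Market A$561.28 < fair A$576.9636: forward underpriced → reverse cash-and-carry (short spot, go long the forward).
At maturity, profit = |F_mkt − F*| = |561.28 − 576.9636| = A$15.68 per share

A$15.68 per share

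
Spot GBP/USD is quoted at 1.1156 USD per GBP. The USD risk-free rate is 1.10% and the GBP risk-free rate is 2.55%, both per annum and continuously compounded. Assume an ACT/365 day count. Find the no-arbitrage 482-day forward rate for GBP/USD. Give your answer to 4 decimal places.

F = S·e^((r_USD − r_GBP)T) = 1.1156 · e^((0.0110 − 0.0255) × 482/365)
= 1.1156 · e^-0.019148 = 1.1156 × 0.981034
F = 1.0944 USD per GBP

1.0944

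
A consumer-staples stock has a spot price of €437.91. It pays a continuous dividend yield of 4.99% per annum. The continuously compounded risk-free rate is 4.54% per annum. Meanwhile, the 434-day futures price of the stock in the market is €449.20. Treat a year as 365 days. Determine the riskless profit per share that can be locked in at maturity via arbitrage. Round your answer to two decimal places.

€13.63 per share

Fair futures: F* = S·e^(carry·T), with carry = (r − q) = 0.0454 − 0.0499 = -0.0045
F* = 437.91 · e^(-0.0045 × 434/365) = 437.91 · e^-0.005351 = 437.91 × 0.994663 = €435.5729
Market €449.20 > fair €435.5729: forward overpriced → cash-and-carry (buy spot, short the forward).
At maturity, profit = |F_mkt − F*| = |449.20 − 435.5729| = €13.63 per share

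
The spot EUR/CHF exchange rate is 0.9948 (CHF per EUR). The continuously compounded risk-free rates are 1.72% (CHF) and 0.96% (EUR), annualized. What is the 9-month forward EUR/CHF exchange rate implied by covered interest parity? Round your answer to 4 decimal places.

F = S·e^((r_CHF − r_EUR)T) = 0.9948 · e^((0.0172 − 0.0096) × 9/12)
= 0.9948 · e^0.005700 = 0.9948 × 1.005716
F = 1.0005 CHF per EUR

1.0005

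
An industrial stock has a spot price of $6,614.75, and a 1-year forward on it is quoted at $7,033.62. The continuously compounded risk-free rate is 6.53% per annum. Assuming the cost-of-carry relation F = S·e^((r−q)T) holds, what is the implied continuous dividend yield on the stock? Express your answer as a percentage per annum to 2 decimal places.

0.39%

From F = S·e^((r−q)T): (r − q) = ln(F/S)/T
ln(7033.62/6614.75) = ln(1.063324) = 0.061400
(r − q) = 0.061400 / (12/12) = 0.061400
q = r − ln(F/S)/T = 0.0653 − 0.061400 = 0.003900
q = 0.39%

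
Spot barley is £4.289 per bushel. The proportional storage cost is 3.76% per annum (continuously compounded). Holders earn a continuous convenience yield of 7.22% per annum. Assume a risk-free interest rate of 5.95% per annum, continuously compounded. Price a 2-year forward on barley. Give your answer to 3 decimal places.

Net carry = r + u − y = 0.0595 + 0.0376 − 0.0722 = 0.0249
F = S·e^((r+u−y)T) = 4.289 · e^(0.0249 × 2) = 4.289 · e^0.049800
= 4.289 × 1.051061 = £4.508 per bushel

£4.508 per bushel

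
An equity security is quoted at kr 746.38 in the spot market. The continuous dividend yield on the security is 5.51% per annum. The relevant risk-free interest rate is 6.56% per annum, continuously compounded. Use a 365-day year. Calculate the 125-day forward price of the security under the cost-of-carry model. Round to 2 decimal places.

kr 749.07

F = S·e^((r − q)T) = 746.38 · e^((0.0656 − 0.0551) × 125/365)
= 746.38 · e^0.003596 = 746.38 × 1.003602
F = kr 749.07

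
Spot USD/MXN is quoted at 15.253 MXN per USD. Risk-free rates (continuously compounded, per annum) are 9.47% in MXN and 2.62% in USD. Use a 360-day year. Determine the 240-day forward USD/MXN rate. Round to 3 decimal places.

15.966

F = S·e^((r_MXN − r_USD)T) = 15.253 · e^((0.0947 − 0.0262) × 240/360)
= 15.253 · e^0.045667 = 15.253 × 1.046726
F = 15.966 MXN per USD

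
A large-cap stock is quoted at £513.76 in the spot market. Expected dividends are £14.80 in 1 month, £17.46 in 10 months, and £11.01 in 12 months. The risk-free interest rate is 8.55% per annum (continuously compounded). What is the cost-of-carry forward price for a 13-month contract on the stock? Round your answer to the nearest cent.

PV(dividends) I = 14.80·e^(−0.0855·1/12) + 17.46·e^(−0.0855·10/12) + 11.01·e^(−0.0855·12/12)
I = 14.6949 + 16.2593 + 10.1078 = 41.0620
F = (S − I)·e^(rT) = (513.76 − 41.0620) · e^(0.0855·13/12)
= 472.6980 · e^0.092625 = 472.6980 × 1.097050 = £518.57

£518.57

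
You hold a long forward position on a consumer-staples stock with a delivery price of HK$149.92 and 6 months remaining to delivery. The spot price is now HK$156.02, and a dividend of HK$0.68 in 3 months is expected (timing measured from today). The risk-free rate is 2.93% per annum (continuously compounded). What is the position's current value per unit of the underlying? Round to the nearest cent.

HK$7.61

PV(remaining dividends) I = 0.68·e^(−0.0293·3/12) = 0.6750
Current forward F = (S − I)·e^(rT) = (156.02 − 0.6750)·e^(0.0293·6/12) = 155.3450 × 1.014758 = 157.6376
Value (long) = (F − K)·e^(−rT) = (157.6376 − 149.92) × 0.985457 = 7.6054
Value = HK$7.61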